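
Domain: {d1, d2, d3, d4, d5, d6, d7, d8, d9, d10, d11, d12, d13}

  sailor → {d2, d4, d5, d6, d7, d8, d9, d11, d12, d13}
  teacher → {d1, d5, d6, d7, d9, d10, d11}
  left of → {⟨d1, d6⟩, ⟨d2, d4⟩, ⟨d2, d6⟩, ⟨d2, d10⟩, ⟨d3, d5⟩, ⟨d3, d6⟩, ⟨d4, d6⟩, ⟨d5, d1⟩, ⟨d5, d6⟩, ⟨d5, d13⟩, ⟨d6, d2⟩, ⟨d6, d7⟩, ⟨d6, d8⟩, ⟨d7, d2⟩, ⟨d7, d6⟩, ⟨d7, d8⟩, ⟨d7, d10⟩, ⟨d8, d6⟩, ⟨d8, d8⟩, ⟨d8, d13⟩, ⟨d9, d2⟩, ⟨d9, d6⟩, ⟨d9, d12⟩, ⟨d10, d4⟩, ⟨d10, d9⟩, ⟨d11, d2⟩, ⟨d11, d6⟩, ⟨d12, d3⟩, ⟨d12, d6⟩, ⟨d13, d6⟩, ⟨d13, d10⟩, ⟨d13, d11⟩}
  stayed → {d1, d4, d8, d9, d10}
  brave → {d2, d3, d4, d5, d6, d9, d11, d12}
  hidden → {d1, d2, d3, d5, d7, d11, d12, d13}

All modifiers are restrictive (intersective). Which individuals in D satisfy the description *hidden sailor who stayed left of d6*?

⟦who stayed⟧ = ⟦stayed⟧ = {d1, d4, d8, d9, d10}
⟦left of d6⟧ = {x : ⟨x, d6⟩ ∈ ⟦left of⟧} = {d1, d2, d3, d4, d5, d7, d8, d9, d11, d12, d13}
⟦sailor⟧ = {d2, d4, d5, d6, d7, d8, d9, d11, d12, d13}
… ∩ ⟦who stayed⟧ = {d2, d4, d5, d6, d7, d8, d9, d11, d12, d13} ∩ {d1, d4, d8, d9, d10} = {d4, d8, d9}
… ∩ ⟦left of d6⟧ = {d4, d8, d9} ∩ {d1, d2, d3, d4, d5, d7, d8, d9, d11, d12, d13} = {d4, d8, d9}
… ∩ ⟦hidden⟧ = {d4, d8, d9} ∩ {d1, d2, d3, d5, d7, d11, d12, d13} = ∅
So ⟦hidden sailor who stayed left of d6⟧ = {}.

{}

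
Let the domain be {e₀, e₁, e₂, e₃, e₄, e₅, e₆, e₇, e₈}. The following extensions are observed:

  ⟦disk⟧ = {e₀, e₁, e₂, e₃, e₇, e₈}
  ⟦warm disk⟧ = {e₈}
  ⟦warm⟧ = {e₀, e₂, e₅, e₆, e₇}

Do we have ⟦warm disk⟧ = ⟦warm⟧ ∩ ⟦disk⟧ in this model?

no

⟦warm⟧ ∩ ⟦disk⟧ = {e₀, e₂, e₅, e₆, e₇} ∩ {e₀, e₁, e₂, e₃, e₇, e₈} = {e₀, e₂, e₇}
Observed ⟦warm disk⟧ = {e₈}.
These differ, so the modifier is not intersective in this model.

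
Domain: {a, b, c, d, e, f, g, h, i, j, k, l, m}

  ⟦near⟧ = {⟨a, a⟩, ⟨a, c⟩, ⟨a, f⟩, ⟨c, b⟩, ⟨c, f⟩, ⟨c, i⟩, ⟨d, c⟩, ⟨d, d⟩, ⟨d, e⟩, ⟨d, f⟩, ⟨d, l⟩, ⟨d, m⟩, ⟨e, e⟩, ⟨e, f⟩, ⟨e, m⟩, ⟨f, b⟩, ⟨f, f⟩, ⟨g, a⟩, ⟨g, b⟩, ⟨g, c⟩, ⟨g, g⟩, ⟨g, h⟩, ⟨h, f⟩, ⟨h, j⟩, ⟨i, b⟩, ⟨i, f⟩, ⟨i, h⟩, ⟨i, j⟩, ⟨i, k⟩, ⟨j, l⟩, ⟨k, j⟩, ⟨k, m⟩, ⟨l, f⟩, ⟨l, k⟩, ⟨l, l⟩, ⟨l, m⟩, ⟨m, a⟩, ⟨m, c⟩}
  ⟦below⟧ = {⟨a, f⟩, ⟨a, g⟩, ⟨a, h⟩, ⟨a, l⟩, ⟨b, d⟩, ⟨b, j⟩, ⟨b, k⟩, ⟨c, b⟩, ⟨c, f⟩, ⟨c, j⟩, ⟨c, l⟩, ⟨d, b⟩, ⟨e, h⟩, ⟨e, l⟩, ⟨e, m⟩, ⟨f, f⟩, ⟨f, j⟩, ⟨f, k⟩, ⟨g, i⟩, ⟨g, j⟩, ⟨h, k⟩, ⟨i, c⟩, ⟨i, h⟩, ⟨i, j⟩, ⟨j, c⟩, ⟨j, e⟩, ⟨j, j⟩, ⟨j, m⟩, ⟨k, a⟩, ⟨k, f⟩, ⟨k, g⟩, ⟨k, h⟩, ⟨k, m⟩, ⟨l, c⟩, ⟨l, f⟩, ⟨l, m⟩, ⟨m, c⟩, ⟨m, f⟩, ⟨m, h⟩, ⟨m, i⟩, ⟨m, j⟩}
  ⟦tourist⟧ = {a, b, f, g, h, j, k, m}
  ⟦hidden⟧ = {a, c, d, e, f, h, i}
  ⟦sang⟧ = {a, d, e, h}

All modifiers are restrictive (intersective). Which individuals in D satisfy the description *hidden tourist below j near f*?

⟦below j⟧ = {x : ⟨x, j⟩ ∈ ⟦below⟧} = {b, c, f, g, i, j, m}
⟦near f⟧ = {x : ⟨x, f⟩ ∈ ⟦near⟧} = {a, c, d, e, f, h, i, l}
⟦tourist⟧ = {a, b, f, g, h, j, k, m}
… ∩ ⟦below j⟧ = {a, b, f, g, h, j, k, m} ∩ {b, c, f, g, i, j, m} = {b, f, g, j, m}
… ∩ ⟦near f⟧ = {b, f, g, j, m} ∩ {a, c, d, e, f, h, i, l} = {f}
… ∩ ⟦hidden⟧ = {f} ∩ {a, c, d, e, f, h, i} = {f}
So ⟦hidden tourist below j near f⟧ = {f}.

{f}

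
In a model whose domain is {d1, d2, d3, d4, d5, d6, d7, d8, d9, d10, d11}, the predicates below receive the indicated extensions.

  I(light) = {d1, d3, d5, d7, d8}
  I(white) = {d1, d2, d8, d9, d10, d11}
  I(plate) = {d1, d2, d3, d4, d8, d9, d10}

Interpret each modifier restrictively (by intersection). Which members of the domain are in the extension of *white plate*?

{d1, d2, d8, d9, d10}

⟦plate⟧ = {d1, d2, d3, d4, d8, d9, d10}
… ∩ ⟦white⟧ = {d1, d2, d3, d4, d8, d9, d10} ∩ {d1, d2, d8, d9, d10, d11} = {d1, d2, d8, d9, d10}
So ⟦white plate⟧ = {d1, d2, d8, d9, d10}.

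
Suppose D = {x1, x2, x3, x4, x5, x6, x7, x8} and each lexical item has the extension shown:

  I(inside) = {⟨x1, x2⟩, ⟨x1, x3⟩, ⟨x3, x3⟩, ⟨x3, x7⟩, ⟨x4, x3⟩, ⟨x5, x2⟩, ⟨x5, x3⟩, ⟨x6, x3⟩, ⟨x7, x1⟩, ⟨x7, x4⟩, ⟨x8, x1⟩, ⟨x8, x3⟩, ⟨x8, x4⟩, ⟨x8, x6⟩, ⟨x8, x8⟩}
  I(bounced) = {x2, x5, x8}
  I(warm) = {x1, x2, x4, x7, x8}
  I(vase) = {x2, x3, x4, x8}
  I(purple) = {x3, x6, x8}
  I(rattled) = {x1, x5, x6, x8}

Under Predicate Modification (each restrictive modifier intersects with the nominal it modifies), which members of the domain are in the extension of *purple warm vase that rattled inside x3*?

{x8}

⟦that rattled⟧ = ⟦rattled⟧ = {x1, x5, x6, x8}
⟦inside x3⟧ = {x : ⟨x, x3⟩ ∈ ⟦inside⟧} = {x1, x3, x4, x5, x6, x8}
⟦vase⟧ = {x2, x3, x4, x8}
… ∩ ⟦that rattled⟧ = {x2, x3, x4, x8} ∩ {x1, x5, x6, x8} = {x8}
… ∩ ⟦inside x3⟧ = {x8} ∩ {x1, x3, x4, x5, x6, x8} = {x8}
… ∩ ⟦purple⟧ = {x8} ∩ {x3, x6, x8} = {x8}
… ∩ ⟦warm⟧ = {x8} ∩ {x1, x2, x4, x7, x8} = {x8}
So ⟦purple warm vase that rattled inside x3⟧ = {x8}.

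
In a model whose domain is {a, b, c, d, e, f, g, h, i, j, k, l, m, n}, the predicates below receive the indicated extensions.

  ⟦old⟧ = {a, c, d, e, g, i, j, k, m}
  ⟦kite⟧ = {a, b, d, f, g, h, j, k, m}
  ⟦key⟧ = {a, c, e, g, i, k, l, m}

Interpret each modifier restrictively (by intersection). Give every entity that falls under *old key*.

⟦key⟧ = {a, c, e, g, i, k, l, m}
… ∩ ⟦old⟧ = {a, c, e, g, i, k, l, m} ∩ {a, c, d, e, g, i, j, k, m} = {a, c, e, g, i, k, m}
So ⟦old key⟧ = {a, c, e, g, i, k, m}.

{a, c, e, g, i, k, m}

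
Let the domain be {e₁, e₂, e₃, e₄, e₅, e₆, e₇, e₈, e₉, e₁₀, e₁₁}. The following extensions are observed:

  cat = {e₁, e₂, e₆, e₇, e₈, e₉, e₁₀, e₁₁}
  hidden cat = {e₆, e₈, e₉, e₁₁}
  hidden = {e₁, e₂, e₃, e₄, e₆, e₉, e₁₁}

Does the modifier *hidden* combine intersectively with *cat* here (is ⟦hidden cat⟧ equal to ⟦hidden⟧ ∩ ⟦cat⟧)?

no

⟦hidden⟧ ∩ ⟦cat⟧ = {e₁, e₂, e₃, e₄, e₆, e₉, e₁₁} ∩ {e₁, e₂, e₆, e₇, e₈, e₉, e₁₀, e₁₁} = {e₁, e₂, e₆, e₉, e₁₁}
Observed ⟦hidden cat⟧ = {e₆, e₈, e₉, e₁₁}.
These differ, so the modifier is not intersective in this model.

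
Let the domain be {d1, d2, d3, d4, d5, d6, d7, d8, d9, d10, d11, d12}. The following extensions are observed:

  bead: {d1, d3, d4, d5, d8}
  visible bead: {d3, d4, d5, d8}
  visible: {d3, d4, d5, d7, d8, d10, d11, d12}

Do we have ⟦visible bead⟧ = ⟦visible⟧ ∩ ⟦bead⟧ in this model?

⟦visible⟧ ∩ ⟦bead⟧ = {d3, d4, d5, d7, d8, d10, d11, d12} ∩ {d1, d3, d4, d5, d8} = {d3, d4, d5, d8}
Observed ⟦visible bead⟧ = {d3, d4, d5, d8}.
These coincide, so the modifier is intersective here.

yes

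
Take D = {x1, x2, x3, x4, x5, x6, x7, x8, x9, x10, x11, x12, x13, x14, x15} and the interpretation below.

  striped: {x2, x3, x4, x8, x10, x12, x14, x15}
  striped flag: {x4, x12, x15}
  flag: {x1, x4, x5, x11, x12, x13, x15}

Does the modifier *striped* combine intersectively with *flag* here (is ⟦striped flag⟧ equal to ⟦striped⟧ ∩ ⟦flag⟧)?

yes

⟦striped⟧ ∩ ⟦flag⟧ = {x2, x3, x4, x8, x10, x12, x14, x15} ∩ {x1, x4, x5, x11, x12, x13, x15} = {x4, x12, x15}
Observed ⟦striped flag⟧ = {x4, x12, x15}.
These coincide, so the modifier is intersective here.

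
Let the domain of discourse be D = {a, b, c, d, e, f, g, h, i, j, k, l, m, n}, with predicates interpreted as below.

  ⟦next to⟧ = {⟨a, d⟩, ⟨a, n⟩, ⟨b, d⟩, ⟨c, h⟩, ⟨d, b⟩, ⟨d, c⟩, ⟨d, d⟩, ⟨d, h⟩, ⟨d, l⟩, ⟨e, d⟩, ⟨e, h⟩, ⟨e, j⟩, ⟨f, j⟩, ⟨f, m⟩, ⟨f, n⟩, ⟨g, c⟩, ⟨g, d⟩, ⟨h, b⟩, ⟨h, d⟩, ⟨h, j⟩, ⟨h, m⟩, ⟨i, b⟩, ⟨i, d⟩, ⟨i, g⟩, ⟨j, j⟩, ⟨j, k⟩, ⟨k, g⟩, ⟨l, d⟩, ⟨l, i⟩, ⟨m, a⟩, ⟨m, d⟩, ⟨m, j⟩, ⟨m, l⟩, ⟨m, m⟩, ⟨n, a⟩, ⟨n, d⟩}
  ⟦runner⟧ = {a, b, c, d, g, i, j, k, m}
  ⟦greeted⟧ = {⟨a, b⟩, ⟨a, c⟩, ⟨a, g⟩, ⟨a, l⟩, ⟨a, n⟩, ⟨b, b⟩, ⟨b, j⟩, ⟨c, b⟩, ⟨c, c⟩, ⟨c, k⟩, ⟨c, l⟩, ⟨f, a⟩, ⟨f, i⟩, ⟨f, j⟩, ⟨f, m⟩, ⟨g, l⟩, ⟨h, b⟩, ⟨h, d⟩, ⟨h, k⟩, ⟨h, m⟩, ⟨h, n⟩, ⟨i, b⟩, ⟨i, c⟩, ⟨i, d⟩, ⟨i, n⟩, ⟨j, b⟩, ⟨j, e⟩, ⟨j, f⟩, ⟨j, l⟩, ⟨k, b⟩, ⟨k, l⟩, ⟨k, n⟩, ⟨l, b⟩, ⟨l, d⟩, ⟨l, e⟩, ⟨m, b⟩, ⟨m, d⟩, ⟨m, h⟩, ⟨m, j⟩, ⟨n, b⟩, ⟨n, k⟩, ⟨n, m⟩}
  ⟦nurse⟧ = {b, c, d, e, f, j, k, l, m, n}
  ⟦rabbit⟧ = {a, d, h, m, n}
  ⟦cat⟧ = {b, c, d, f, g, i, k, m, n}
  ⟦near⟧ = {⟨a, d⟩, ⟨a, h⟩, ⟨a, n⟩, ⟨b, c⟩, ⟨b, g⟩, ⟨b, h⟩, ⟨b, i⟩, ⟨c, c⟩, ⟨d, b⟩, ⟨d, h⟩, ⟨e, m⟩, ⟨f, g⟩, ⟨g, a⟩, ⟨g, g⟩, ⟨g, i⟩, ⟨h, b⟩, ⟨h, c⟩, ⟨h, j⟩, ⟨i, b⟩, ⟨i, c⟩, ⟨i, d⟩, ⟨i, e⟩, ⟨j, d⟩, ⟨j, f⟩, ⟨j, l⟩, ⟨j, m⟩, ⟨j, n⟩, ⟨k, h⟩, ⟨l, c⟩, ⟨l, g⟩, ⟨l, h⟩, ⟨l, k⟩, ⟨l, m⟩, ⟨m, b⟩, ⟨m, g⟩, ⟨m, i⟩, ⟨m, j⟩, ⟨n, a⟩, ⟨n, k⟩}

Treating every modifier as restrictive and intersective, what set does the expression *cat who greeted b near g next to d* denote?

{b, m}

⟦who greeted b⟧ = {x : ⟨x, b⟩ ∈ ⟦greeted⟧} = {a, b, c, h, i, j, k, l, m, n}
⟦near g⟧ = {x : ⟨x, g⟩ ∈ ⟦near⟧} = {b, f, g, l, m}
⟦next to d⟧ = {x : ⟨x, d⟩ ∈ ⟦next to⟧} = {a, b, d, e, g, h, i, l, m, n}
⟦cat⟧ = {b, c, d, f, g, i, k, m, n}
… ∩ ⟦who greeted b⟧ = {b, c, d, f, g, i, k, m, n} ∩ {a, b, c, h, i, j, k, l, m, n} = {b, c, i, k, m, n}
… ∩ ⟦near g⟧ = {b, c, i, k, m, n} ∩ {b, f, g, l, m} = {b, m}
… ∩ ⟦next to d⟧ = {b, m} ∩ {a, b, d, e, g, h, i, l, m, n} = {b, m}
So ⟦cat who greeted b near g next to d⟧ = {b, m}.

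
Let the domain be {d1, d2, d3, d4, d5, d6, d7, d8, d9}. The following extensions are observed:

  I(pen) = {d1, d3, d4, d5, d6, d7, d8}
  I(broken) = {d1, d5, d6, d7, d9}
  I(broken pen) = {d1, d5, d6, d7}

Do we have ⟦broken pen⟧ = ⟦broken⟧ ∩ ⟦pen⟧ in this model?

⟦broken⟧ ∩ ⟦pen⟧ = {d1, d5, d6, d7, d9} ∩ {d1, d3, d4, d5, d6, d7, d8} = {d1, d5, d6, d7}
Observed ⟦broken pen⟧ = {d1, d5, d6, d7}.
These coincide, so the modifier is intersective here.

yes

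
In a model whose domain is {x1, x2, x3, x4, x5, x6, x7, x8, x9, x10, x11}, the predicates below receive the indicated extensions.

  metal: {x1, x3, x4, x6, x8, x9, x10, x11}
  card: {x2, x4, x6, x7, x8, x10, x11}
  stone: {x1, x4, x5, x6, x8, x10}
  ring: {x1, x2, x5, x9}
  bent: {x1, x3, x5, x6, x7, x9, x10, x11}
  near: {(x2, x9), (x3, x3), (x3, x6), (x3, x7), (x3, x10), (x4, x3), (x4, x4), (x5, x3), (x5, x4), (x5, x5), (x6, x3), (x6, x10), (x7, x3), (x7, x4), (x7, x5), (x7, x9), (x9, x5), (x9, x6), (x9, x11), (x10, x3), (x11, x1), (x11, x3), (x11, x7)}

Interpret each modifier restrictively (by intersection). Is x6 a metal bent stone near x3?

⟦near x3⟧ = {x : ⟨x, x3⟩ ∈ ⟦near⟧} = {x3, x4, x5, x6, x7, x10, x11}
⟦stone⟧ = {x1, x4, x5, x6, x8, x10}
… ∩ ⟦near x3⟧ = {x1, x4, x5, x6, x8, x10} ∩ {x3, x4, x5, x6, x7, x10, x11} = {x4, x5, x6, x10}
… ∩ ⟦metal⟧ = {x4, x5, x6, x10} ∩ {x1, x3, x4, x6, x8, x9, x10, x11} = {x4, x6, x10}
… ∩ ⟦bent⟧ = {x4, x6, x10} ∩ {x1, x3, x5, x6, x7, x9, x10, x11} = {x6, x10}
⟦metal bent stone near x3⟧ = {x6, x10}; x6 ∈ this set.

yes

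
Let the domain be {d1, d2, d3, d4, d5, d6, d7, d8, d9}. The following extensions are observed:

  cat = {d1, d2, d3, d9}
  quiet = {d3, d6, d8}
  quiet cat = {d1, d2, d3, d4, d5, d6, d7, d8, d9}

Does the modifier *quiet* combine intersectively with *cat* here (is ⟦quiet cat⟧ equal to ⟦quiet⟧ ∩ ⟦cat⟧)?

no

⟦quiet⟧ ∩ ⟦cat⟧ = {d3, d6, d8} ∩ {d1, d2, d3, d9} = {d3}
Observed ⟦quiet cat⟧ = {d1, d2, d3, d4, d5, d6, d7, d8, d9}.
These differ, so the modifier is not intersective in this model.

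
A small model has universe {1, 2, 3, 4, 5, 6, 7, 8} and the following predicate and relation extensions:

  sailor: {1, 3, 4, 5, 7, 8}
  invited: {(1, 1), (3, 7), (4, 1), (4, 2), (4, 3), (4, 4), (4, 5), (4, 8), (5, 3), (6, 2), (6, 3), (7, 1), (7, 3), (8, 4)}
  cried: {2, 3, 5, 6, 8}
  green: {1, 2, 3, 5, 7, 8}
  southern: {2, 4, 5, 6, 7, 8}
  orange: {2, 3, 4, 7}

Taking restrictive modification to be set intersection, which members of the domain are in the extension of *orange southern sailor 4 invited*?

⟦4 invited⟧ = {x : ⟨4, x⟩ ∈ ⟦invited⟧} = {1, 2, 3, 4, 5, 8}
⟦sailor⟧ = {1, 3, 4, 5, 7, 8}
… ∩ ⟦4 invited⟧ = {1, 3, 4, 5, 7, 8} ∩ {1, 2, 3, 4, 5, 8} = {1, 3, 4, 5, 8}
… ∩ ⟦orange⟧ = {1, 3, 4, 5, 8} ∩ {2, 3, 4, 7} = {3, 4}
… ∩ ⟦southern⟧ = {3, 4} ∩ {2, 4, 5, 6, 7, 8} = {4}
So ⟦orange southern sailor 4 invited⟧ = {4}.

{4}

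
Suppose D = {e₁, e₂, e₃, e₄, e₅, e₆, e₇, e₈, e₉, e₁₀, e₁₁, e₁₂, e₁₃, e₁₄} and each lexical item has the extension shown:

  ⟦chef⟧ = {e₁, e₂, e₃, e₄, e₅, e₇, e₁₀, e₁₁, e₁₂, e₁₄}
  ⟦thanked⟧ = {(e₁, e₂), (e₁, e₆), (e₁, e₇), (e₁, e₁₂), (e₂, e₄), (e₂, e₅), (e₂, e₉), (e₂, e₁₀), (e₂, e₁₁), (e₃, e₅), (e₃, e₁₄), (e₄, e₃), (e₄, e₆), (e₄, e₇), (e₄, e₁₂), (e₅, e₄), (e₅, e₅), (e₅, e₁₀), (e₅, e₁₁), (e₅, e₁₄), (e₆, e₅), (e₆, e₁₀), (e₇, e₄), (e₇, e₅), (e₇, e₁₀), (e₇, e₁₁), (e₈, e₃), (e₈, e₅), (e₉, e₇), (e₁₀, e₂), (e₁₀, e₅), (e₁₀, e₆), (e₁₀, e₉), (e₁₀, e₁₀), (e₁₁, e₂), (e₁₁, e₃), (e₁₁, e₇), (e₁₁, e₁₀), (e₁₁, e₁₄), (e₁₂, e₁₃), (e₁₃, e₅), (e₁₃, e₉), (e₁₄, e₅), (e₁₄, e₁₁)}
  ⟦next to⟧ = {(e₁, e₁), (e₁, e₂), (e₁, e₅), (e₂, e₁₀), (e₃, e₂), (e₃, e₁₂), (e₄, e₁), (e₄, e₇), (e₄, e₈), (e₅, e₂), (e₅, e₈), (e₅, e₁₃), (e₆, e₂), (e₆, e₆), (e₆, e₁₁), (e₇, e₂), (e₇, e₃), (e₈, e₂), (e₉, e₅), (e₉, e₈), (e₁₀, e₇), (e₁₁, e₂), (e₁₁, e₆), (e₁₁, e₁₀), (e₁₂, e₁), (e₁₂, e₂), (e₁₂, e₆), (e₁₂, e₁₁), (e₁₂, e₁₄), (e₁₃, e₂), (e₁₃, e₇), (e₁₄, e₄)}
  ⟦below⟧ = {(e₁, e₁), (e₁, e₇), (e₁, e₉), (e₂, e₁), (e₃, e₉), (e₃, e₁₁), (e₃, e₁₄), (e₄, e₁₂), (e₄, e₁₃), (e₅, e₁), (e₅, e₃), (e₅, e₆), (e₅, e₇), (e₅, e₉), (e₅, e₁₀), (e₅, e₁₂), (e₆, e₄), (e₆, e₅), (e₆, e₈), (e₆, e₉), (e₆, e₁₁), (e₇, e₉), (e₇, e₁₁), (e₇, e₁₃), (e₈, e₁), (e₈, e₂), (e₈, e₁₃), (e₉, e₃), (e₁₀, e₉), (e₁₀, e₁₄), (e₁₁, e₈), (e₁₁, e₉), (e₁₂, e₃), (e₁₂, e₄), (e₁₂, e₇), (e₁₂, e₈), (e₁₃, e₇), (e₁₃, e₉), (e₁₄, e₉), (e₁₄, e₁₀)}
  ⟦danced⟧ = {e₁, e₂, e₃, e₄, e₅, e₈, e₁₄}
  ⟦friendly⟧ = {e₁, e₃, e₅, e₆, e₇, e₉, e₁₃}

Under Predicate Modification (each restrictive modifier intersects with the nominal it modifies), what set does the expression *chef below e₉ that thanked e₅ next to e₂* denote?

⟦below e₉⟧ = {x : ⟨x, e₉⟩ ∈ ⟦below⟧} = {e₁, e₃, e₅, e₆, e₇, e₁₀, e₁₁, e₁₃, e₁₄}
⟦that thanked e₅⟧ = {x : ⟨x, e₅⟩ ∈ ⟦thanked⟧} = {e₂, e₃, e₅, e₆, e₇, e₈, e₁₀, e₁₃, e₁₄}
⟦next to e₂⟧ = {x : ⟨x, e₂⟩ ∈ ⟦next to⟧} = {e₁, e₃, e₅, e₆, e₇, e₈, e₁₁, e₁₂, e₁₃}
⟦chef⟧ = {e₁, e₂, e₃, e₄, e₅, e₇, e₁₀, e₁₁, e₁₂, e₁₄}
… ∩ ⟦below e₉⟧ = {e₁, e₂, e₃, e₄, e₅, e₇, e₁₀, e₁₁, e₁₂, e₁₄} ∩ {e₁, e₃, e₅, e₆, e₇, e₁₀, e₁₁, e₁₃, e₁₄} = {e₁, e₃, e₅, e₇, e₁₀, e₁₁, e₁₄}
… ∩ ⟦that thanked e₅⟧ = {e₁, e₃, e₅, e₇, e₁₀, e₁₁, e₁₄} ∩ {e₂, e₃, e₅, e₆, e₇, e₈, e₁₀, e₁₃, e₁₄} = {e₃, e₅, e₇, e₁₀, e₁₄}
… ∩ ⟦next to e₂⟧ = {e₃, e₅, e₇, e₁₀, e₁₄} ∩ {e₁, e₃, e₅, e₆, e₇, e₈, e₁₁, e₁₂, e₁₃} = {e₃, e₅, e₇}
So ⟦chef below e₉ that thanked e₅ next to e₂⟧ = {e₃, e₅, e₇}.

{e₃, e₅, e₇}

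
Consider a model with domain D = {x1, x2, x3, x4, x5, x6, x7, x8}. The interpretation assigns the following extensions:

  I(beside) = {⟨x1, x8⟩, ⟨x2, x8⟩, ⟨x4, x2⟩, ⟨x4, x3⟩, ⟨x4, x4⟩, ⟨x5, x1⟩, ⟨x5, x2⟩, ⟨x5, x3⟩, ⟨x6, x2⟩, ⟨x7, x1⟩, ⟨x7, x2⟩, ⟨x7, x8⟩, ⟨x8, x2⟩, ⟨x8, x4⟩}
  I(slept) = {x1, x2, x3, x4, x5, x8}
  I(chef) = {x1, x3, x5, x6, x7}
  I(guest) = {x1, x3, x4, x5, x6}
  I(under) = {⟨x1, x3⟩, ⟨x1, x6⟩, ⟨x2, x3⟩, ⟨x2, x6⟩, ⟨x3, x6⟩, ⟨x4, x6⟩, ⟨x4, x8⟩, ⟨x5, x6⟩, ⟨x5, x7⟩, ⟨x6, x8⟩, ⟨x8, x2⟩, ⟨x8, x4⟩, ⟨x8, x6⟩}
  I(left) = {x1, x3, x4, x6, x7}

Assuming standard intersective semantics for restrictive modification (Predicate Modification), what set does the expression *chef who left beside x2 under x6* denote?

{}

⟦who left⟧ = ⟦left⟧ = {x1, x3, x4, x6, x7}
⟦beside x2⟧ = {x : ⟨x, x2⟩ ∈ ⟦beside⟧} = {x4, x5, x6, x7, x8}
⟦under x6⟧ = {x : ⟨x, x6⟩ ∈ ⟦under⟧} = {x1, x2, x3, x4, x5, x8}
⟦chef⟧ = {x1, x3, x5, x6, x7}
… ∩ ⟦who left⟧ = {x1, x3, x5, x6, x7} ∩ {x1, x3, x4, x6, x7} = {x1, x3, x6, x7}
… ∩ ⟦beside x2⟧ = {x1, x3, x6, x7} ∩ {x4, x5, x6, x7, x8} = {x6, x7}
… ∩ ⟦under x6⟧ = {x6, x7} ∩ {x1, x2, x3, x4, x5, x8} = ∅
So ⟦chef who left beside x2 under x6⟧ = {}.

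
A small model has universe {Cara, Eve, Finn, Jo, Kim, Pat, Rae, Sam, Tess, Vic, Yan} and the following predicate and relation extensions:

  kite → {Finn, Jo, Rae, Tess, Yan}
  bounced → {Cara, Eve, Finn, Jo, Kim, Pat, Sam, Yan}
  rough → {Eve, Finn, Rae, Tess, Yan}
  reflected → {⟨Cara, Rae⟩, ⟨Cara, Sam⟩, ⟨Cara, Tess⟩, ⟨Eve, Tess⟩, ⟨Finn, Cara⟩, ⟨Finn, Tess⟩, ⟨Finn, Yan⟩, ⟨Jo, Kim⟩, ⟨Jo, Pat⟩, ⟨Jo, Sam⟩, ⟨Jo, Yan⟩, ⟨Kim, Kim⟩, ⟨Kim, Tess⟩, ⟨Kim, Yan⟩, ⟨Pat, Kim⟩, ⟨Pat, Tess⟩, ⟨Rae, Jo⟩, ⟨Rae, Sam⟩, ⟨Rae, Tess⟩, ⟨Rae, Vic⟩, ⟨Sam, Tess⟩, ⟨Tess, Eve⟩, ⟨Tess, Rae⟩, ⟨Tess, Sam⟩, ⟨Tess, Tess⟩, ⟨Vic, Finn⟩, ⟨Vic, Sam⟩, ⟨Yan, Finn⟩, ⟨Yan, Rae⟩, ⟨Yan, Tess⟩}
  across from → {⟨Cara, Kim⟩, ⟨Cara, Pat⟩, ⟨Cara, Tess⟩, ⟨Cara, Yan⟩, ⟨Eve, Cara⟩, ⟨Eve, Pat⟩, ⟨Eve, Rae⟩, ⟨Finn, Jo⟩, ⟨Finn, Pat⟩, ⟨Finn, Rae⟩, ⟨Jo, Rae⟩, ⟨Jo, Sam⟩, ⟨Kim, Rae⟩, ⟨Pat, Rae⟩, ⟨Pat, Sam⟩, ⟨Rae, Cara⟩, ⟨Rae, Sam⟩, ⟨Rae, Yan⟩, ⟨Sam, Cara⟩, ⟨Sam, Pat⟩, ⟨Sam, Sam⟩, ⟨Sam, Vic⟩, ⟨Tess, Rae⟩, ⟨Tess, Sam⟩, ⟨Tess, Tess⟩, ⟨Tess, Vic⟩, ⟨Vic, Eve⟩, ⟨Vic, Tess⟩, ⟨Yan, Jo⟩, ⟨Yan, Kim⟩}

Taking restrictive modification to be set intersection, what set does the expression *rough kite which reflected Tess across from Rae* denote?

⟦which reflected Tess⟧ = {x : ⟨x, Tess⟩ ∈ ⟦reflected⟧} = {Cara, Eve, Finn, Kim, Pat, Rae, Sam, Tess, Yan}
⟦across from Rae⟧ = {x : ⟨x, Rae⟩ ∈ ⟦across from⟧} = {Eve, Finn, Jo, Kim, Pat, Tess}
⟦kite⟧ = {Finn, Jo, Rae, Tess, Yan}
… ∩ ⟦which reflected Tess⟧ = {Finn, Jo, Rae, Tess, Yan} ∩ {Cara, Eve, Finn, Kim, Pat, Rae, Sam, Tess, Yan} = {Finn, Rae, Tess, Yan}
… ∩ ⟦across from Rae⟧ = {Finn, Rae, Tess, Yan} ∩ {Eve, Finn, Jo, Kim, Pat, Tess} = {Finn, Tess}
… ∩ ⟦rough⟧ = {Finn, Tess} ∩ {Eve, Finn, Rae, Tess, Yan} = {Finn, Tess}
So ⟦rough kite which reflected Tess across from Rae⟧ = {Finn, Tess}.

{Finn, Tess}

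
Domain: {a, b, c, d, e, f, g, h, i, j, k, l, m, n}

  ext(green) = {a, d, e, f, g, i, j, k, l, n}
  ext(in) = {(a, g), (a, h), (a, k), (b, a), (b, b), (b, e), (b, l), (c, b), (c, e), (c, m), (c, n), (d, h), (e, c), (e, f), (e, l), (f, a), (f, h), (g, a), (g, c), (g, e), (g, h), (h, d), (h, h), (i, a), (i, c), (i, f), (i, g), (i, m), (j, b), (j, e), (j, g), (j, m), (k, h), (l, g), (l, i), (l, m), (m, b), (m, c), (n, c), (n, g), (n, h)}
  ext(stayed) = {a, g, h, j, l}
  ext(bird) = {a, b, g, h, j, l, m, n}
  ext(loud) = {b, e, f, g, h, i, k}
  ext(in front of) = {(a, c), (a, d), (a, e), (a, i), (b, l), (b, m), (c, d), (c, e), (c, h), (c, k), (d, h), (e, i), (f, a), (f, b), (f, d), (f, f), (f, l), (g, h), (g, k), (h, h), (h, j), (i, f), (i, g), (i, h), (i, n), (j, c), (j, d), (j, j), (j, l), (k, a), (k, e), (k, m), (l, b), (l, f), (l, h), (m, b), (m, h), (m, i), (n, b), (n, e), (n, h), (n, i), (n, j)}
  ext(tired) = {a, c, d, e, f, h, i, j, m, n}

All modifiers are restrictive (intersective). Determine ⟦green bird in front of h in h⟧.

⟦in front of h⟧ = {x : ⟨x, h⟩ ∈ ⟦in front of⟧} = {c, d, g, h, i, l, m, n}
⟦in h⟧ = {x : ⟨x, h⟩ ∈ ⟦in⟧} = {a, d, f, g, h, k, n}
⟦bird⟧ = {a, b, g, h, j, l, m, n}
… ∩ ⟦in front of h⟧ = {a, b, g, h, j, l, m, n} ∩ {c, d, g, h, i, l, m, n} = {g, h, l, m, n}
… ∩ ⟦in h⟧ = {g, h, l, m, n} ∩ {a, d, f, g, h, k, n} = {g, h, n}
… ∩ ⟦green⟧ = {g, h, n} ∩ {a, d, e, f, g, i, j, k, l, n} = {g, n}
So ⟦green bird in front of h in h⟧ = {g, n}.

{g, n}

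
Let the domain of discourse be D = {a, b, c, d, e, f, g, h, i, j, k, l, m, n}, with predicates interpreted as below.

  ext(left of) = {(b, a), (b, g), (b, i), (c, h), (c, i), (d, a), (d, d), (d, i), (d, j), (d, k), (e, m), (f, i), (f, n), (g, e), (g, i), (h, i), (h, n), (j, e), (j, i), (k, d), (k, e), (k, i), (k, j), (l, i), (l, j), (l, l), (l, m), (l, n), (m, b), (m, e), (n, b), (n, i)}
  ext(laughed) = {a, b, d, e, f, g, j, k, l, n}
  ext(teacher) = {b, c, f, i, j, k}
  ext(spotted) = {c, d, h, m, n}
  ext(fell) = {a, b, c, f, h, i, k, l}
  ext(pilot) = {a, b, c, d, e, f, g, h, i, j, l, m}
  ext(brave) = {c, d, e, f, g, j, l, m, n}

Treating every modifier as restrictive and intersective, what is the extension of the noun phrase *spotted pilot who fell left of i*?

{c, h}

⟦who fell⟧ = ⟦fell⟧ = {a, b, c, f, h, i, k, l}
⟦left of i⟧ = {x : ⟨x, i⟩ ∈ ⟦left of⟧} = {b, c, d, f, g, h, j, k, l, n}
⟦pilot⟧ = {a, b, c, d, e, f, g, h, i, j, l, m}
… ∩ ⟦who fell⟧ = {a, b, c, d, e, f, g, h, i, j, l, m} ∩ {a, b, c, f, h, i, k, l} = {a, b, c, f, h, i, l}
… ∩ ⟦left of i⟧ = {a, b, c, f, h, i, l} ∩ {b, c, d, f, g, h, j, k, l, n} = {b, c, f, h, l}
… ∩ ⟦spotted⟧ = {b, c, f, h, l} ∩ {c, d, h, m, n} = {c, h}
So ⟦spotted pilot who fell left of i⟧ = {c, h}.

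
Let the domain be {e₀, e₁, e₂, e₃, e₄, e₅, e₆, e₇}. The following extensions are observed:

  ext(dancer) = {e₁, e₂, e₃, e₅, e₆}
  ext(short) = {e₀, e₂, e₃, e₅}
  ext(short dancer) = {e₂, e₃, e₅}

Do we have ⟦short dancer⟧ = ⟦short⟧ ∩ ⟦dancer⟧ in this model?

⟦short⟧ ∩ ⟦dancer⟧ = {e₀, e₂, e₃, e₅} ∩ {e₁, e₂, e₃, e₅, e₆} = {e₂, e₃, e₅}
Observed ⟦short dancer⟧ = {e₂, e₃, e₅}.
These coincide, so the modifier is intersective here.

yes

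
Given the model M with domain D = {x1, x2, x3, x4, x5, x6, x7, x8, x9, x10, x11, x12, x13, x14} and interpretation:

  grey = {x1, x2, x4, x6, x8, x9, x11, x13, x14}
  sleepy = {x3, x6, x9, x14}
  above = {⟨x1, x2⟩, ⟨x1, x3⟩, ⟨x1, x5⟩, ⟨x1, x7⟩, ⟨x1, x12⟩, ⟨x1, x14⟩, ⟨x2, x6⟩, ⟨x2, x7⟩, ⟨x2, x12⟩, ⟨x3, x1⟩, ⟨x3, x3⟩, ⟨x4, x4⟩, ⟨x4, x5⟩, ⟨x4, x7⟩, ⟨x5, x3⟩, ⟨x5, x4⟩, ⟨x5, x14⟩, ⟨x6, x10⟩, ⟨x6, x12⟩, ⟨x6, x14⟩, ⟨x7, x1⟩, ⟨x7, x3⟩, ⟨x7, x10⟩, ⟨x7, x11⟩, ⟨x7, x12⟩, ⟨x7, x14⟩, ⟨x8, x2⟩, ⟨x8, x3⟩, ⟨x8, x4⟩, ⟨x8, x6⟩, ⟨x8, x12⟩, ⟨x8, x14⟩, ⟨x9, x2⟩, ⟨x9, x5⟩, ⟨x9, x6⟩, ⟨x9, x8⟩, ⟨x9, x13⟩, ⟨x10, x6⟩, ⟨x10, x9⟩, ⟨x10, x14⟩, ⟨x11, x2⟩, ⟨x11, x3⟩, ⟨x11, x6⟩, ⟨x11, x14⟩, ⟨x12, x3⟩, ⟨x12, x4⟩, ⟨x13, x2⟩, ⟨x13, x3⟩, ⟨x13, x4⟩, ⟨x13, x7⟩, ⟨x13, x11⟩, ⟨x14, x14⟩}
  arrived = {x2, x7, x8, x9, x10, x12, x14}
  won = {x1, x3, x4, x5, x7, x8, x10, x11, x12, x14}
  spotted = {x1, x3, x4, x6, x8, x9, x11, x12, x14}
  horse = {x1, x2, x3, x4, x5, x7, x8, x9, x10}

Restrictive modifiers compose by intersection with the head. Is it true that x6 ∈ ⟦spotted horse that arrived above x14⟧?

⟦that arrived⟧ = ⟦arrived⟧ = {x2, x7, x8, x9, x10, x12, x14}
⟦above x14⟧ = {x : ⟨x, x14⟩ ∈ ⟦above⟧} = {x1, x5, x6, x7, x8, x10, x11, x14}
⟦horse⟧ = {x1, x2, x3, x4, x5, x7, x8, x9, x10}
… ∩ ⟦that arrived⟧ = {x1, x2, x3, x4, x5, x7, x8, x9, x10} ∩ {x2, x7, x8, x9, x10, x12, x14} = {x2, x7, x8, x9, x10}
… ∩ ⟦above x14⟧ = {x2, x7, x8, x9, x10} ∩ {x1, x5, x6, x7, x8, x10, x11, x14} = {x7, x8, x10}
… ∩ ⟦spotted⟧ = {x7, x8, x10} ∩ {x1, x3, x4, x6, x8, x9, x11, x12, x14} = {x8}
⟦spotted horse that arrived above x14⟧ = {x8}; x6 ∉ this set.

no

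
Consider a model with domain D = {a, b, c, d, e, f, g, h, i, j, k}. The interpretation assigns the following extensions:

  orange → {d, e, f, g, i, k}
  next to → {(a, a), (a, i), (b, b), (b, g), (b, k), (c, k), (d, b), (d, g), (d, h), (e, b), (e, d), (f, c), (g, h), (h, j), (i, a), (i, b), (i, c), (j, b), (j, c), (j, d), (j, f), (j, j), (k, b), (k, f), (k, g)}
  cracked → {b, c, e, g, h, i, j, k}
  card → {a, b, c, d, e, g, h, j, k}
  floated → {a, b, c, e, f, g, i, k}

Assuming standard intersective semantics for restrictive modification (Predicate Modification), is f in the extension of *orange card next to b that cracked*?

no

⟦next to b⟧ = {x : ⟨x, b⟩ ∈ ⟦next to⟧} = {b, d, e, i, j, k}
⟦that cracked⟧ = ⟦cracked⟧ = {b, c, e, g, h, i, j, k}
⟦card⟧ = {a, b, c, d, e, g, h, j, k}
… ∩ ⟦next to b⟧ = {a, b, c, d, e, g, h, j, k} ∩ {b, d, e, i, j, k} = {b, d, e, j, k}
… ∩ ⟦that cracked⟧ = {b, d, e, j, k} ∩ {b, c, e, g, h, i, j, k} = {b, e, j, k}
… ∩ ⟦orange⟧ = {b, e, j, k} ∩ {d, e, f, g, i, k} = {e, k}
⟦orange card next to b that cracked⟧ = {e, k}; f ∉ this set.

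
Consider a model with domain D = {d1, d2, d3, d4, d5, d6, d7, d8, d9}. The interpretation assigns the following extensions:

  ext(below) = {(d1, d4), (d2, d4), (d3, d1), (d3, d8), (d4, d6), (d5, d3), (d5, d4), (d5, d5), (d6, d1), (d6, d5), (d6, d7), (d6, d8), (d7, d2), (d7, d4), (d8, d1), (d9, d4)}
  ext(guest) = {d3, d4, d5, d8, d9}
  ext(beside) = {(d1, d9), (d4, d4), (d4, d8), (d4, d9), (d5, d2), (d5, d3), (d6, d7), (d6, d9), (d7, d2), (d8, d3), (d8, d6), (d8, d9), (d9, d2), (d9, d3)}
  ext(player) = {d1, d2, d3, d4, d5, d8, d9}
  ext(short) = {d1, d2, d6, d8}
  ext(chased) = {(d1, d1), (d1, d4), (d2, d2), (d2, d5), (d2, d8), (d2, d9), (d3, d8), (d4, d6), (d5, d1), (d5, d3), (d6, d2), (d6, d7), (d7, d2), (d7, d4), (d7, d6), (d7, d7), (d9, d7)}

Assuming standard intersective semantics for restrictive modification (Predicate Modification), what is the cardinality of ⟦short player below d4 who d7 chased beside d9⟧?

⟦below d4⟧ = {x : ⟨x, d4⟩ ∈ ⟦below⟧} = {d1, d2, d5, d7, d9}
⟦who d7 chased⟧ = {x : ⟨d7, x⟩ ∈ ⟦chased⟧} = {d2, d4, d6, d7}
⟦beside d9⟧ = {x : ⟨x, d9⟩ ∈ ⟦beside⟧} = {d1, d4, d6, d8}
⟦player⟧ = {d1, d2, d3, d4, d5, d8, d9}
… ∩ ⟦below d4⟧ = {d1, d2, d3, d4, d5, d8, d9} ∩ {d1, d2, d5, d7, d9} = {d1, d2, d5, d9}
… ∩ ⟦who d7 chased⟧ = {d1, d2, d5, d9} ∩ {d2, d4, d6, d7} = {d2}
… ∩ ⟦beside d9⟧ = {d2} ∩ {d1, d4, d6, d8} = ∅
… ∩ ⟦short⟧ = ∅ ∩ {d1, d2, d6, d8} = ∅
⟦short player below d4 who d7 chased beside d9⟧ = ∅, so the cardinality is 0.

0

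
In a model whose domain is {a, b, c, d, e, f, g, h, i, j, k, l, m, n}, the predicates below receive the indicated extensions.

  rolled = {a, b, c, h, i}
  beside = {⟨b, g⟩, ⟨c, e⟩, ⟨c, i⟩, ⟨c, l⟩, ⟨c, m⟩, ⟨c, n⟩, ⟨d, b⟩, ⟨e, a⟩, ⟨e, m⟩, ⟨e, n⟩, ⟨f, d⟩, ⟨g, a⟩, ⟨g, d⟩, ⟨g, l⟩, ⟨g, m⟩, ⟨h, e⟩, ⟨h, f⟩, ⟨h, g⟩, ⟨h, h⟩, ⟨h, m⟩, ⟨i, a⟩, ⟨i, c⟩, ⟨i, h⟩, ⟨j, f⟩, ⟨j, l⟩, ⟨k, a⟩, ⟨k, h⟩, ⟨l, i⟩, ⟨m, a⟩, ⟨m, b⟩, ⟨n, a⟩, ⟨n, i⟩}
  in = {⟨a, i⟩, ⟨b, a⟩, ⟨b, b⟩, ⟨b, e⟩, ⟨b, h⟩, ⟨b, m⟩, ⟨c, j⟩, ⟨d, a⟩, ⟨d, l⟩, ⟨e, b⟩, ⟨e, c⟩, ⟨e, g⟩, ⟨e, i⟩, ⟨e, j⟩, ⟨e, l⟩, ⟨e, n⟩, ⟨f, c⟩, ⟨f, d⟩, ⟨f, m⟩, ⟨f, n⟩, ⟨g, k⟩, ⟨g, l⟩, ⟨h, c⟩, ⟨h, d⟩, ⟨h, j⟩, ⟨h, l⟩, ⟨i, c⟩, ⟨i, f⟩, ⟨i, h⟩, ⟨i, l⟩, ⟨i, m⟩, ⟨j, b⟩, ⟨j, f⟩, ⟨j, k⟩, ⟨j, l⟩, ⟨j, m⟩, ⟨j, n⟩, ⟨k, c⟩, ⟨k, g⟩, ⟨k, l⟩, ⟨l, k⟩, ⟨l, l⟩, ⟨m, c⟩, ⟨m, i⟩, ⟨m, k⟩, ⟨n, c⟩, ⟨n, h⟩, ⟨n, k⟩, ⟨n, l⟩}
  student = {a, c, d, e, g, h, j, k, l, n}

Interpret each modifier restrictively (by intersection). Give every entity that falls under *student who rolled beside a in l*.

⟦who rolled⟧ = ⟦rolled⟧ = {a, b, c, h, i}
⟦beside a⟧ = {x : ⟨x, a⟩ ∈ ⟦beside⟧} = {e, g, i, k, m, n}
⟦in l⟧ = {x : ⟨x, l⟩ ∈ ⟦in⟧} = {d, e, g, h, i, j, k, l, n}
⟦student⟧ = {a, c, d, e, g, h, j, k, l, n}
… ∩ ⟦who rolled⟧ = {a, c, d, e, g, h, j, k, l, n} ∩ {a, b, c, h, i} = {a, c, h}
… ∩ ⟦beside a⟧ = {a, c, h} ∩ {e, g, i, k, m, n} = ∅
… ∩ ⟦in l⟧ = ∅ ∩ {d, e, g, h, i, j, k, l, n} = ∅
So ⟦student who rolled beside a in l⟧ = ∅.

∅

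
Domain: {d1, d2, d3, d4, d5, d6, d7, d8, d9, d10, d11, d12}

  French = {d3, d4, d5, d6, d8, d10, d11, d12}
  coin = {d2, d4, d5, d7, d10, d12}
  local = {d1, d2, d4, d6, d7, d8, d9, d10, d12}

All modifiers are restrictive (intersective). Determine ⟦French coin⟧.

{d4, d5, d10, d12}

⟦coin⟧ = {d2, d4, d5, d7, d10, d12}
… ∩ ⟦French⟧ = {d2, d4, d5, d7, d10, d12} ∩ {d3, d4, d5, d6, d8, d10, d11, d12} = {d4, d5, d10, d12}
So ⟦French coin⟧ = {d4, d5, d10, d12}.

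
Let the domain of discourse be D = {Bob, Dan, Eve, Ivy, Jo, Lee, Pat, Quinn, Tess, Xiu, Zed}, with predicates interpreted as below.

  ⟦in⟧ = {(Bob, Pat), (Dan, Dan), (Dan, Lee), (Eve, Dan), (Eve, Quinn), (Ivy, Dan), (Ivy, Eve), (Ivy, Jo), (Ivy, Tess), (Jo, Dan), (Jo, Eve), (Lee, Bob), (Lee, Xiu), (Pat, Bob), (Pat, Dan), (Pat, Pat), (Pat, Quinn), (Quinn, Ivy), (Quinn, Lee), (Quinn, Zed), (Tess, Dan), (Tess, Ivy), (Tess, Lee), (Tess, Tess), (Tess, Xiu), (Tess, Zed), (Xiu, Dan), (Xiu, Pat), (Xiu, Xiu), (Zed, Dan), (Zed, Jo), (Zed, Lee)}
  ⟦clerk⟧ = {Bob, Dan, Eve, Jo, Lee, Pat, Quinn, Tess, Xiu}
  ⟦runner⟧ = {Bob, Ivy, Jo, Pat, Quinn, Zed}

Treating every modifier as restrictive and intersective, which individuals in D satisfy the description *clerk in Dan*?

⟦in Dan⟧ = {x : ⟨x, Dan⟩ ∈ ⟦in⟧} = {Dan, Eve, Ivy, Jo, Pat, Tess, Xiu, Zed}
⟦clerk⟧ = {Bob, Dan, Eve, Jo, Lee, Pat, Quinn, Tess, Xiu}
… ∩ ⟦in Dan⟧ = {Bob, Dan, Eve, Jo, Lee, Pat, Quinn, Tess, Xiu} ∩ {Dan, Eve, Ivy, Jo, Pat, Tess, Xiu, Zed} = {Dan, Eve, Jo, Pat, Tess, Xiu}
So ⟦clerk in Dan⟧ = {Dan, Eve, Jo, Pat, Tess, Xiu}.

{Dan, Eve, Jo, Pat, Tess, Xiu}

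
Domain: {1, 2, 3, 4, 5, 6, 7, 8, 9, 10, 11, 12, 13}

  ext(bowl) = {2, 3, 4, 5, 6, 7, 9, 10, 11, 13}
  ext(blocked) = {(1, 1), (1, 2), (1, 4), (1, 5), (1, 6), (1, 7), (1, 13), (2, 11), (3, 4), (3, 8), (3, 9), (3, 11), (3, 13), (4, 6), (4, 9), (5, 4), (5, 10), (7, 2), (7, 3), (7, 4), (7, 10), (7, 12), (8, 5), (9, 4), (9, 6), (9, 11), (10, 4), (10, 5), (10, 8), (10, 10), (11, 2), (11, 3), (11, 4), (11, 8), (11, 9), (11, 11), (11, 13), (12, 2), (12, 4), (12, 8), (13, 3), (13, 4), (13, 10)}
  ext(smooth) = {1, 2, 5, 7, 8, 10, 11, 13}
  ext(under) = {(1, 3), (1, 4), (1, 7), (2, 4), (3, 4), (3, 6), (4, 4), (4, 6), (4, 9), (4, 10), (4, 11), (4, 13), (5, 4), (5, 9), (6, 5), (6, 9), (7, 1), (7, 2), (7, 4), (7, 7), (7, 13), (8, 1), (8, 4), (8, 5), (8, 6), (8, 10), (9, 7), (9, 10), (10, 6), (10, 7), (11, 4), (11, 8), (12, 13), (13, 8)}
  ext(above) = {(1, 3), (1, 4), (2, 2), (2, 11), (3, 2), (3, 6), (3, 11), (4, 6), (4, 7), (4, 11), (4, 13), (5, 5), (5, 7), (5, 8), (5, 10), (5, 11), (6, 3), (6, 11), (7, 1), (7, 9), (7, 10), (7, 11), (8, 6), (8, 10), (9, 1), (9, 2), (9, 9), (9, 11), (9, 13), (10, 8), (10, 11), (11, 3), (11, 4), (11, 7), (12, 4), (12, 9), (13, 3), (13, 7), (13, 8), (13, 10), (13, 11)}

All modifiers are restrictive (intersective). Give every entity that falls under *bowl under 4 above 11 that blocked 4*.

{3, 5, 7}

⟦under 4⟧ = {x : ⟨x, 4⟩ ∈ ⟦under⟧} = {1, 2, 3, 4, 5, 7, 8, 11}
⟦above 11⟧ = {x : ⟨x, 11⟩ ∈ ⟦above⟧} = {2, 3, 4, 5, 6, 7, 9, 10, 13}
⟦that blocked 4⟧ = {x : ⟨x, 4⟩ ∈ ⟦blocked⟧} = {1, 3, 5, 7, 9, 10, 11, 12, 13}
⟦bowl⟧ = {2, 3, 4, 5, 6, 7, 9, 10, 11, 13}
… ∩ ⟦under 4⟧ = {2, 3, 4, 5, 6, 7, 9, 10, 11, 13} ∩ {1, 2, 3, 4, 5, 7, 8, 11} = {2, 3, 4, 5, 7, 11}
… ∩ ⟦above 11⟧ = {2, 3, 4, 5, 7, 11} ∩ {2, 3, 4, 5, 6, 7, 9, 10, 13} = {2, 3, 4, 5, 7}
… ∩ ⟦that blocked 4⟧ = {2, 3, 4, 5, 7} ∩ {1, 3, 5, 7, 9, 10, 11, 12, 13} = {3, 5, 7}
So ⟦bowl under 4 above 11 that blocked 4⟧ = {3, 5, 7}.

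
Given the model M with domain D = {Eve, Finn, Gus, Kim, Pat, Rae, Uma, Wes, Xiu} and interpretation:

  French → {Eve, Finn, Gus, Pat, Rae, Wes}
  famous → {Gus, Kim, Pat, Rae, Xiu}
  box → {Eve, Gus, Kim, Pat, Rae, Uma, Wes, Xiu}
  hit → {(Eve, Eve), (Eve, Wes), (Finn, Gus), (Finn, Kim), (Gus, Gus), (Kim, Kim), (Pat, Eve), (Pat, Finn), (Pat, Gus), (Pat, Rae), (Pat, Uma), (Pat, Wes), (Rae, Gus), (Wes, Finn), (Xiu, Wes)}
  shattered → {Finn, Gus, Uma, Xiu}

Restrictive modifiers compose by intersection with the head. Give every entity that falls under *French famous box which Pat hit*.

⟦which Pat hit⟧ = {x : ⟨Pat, x⟩ ∈ ⟦hit⟧} = {Eve, Finn, Gus, Rae, Uma, Wes}
⟦box⟧ = {Eve, Gus, Kim, Pat, Rae, Uma, Wes, Xiu}
… ∩ ⟦which Pat hit⟧ = {Eve, Gus, Kim, Pat, Rae, Uma, Wes, Xiu} ∩ {Eve, Finn, Gus, Rae, Uma, Wes} = {Eve, Gus, Rae, Uma, Wes}
… ∩ ⟦French⟧ = {Eve, Gus, Rae, Uma, Wes} ∩ {Eve, Finn, Gus, Pat, Rae, Wes} = {Eve, Gus, Rae, Wes}
… ∩ ⟦famous⟧ = {Eve, Gus, Rae, Wes} ∩ {Gus, Kim, Pat, Rae, Xiu} = {Gus, Rae}
So ⟦French famous box which Pat hit⟧ = {Gus, Rae}.

{Gus, Rae}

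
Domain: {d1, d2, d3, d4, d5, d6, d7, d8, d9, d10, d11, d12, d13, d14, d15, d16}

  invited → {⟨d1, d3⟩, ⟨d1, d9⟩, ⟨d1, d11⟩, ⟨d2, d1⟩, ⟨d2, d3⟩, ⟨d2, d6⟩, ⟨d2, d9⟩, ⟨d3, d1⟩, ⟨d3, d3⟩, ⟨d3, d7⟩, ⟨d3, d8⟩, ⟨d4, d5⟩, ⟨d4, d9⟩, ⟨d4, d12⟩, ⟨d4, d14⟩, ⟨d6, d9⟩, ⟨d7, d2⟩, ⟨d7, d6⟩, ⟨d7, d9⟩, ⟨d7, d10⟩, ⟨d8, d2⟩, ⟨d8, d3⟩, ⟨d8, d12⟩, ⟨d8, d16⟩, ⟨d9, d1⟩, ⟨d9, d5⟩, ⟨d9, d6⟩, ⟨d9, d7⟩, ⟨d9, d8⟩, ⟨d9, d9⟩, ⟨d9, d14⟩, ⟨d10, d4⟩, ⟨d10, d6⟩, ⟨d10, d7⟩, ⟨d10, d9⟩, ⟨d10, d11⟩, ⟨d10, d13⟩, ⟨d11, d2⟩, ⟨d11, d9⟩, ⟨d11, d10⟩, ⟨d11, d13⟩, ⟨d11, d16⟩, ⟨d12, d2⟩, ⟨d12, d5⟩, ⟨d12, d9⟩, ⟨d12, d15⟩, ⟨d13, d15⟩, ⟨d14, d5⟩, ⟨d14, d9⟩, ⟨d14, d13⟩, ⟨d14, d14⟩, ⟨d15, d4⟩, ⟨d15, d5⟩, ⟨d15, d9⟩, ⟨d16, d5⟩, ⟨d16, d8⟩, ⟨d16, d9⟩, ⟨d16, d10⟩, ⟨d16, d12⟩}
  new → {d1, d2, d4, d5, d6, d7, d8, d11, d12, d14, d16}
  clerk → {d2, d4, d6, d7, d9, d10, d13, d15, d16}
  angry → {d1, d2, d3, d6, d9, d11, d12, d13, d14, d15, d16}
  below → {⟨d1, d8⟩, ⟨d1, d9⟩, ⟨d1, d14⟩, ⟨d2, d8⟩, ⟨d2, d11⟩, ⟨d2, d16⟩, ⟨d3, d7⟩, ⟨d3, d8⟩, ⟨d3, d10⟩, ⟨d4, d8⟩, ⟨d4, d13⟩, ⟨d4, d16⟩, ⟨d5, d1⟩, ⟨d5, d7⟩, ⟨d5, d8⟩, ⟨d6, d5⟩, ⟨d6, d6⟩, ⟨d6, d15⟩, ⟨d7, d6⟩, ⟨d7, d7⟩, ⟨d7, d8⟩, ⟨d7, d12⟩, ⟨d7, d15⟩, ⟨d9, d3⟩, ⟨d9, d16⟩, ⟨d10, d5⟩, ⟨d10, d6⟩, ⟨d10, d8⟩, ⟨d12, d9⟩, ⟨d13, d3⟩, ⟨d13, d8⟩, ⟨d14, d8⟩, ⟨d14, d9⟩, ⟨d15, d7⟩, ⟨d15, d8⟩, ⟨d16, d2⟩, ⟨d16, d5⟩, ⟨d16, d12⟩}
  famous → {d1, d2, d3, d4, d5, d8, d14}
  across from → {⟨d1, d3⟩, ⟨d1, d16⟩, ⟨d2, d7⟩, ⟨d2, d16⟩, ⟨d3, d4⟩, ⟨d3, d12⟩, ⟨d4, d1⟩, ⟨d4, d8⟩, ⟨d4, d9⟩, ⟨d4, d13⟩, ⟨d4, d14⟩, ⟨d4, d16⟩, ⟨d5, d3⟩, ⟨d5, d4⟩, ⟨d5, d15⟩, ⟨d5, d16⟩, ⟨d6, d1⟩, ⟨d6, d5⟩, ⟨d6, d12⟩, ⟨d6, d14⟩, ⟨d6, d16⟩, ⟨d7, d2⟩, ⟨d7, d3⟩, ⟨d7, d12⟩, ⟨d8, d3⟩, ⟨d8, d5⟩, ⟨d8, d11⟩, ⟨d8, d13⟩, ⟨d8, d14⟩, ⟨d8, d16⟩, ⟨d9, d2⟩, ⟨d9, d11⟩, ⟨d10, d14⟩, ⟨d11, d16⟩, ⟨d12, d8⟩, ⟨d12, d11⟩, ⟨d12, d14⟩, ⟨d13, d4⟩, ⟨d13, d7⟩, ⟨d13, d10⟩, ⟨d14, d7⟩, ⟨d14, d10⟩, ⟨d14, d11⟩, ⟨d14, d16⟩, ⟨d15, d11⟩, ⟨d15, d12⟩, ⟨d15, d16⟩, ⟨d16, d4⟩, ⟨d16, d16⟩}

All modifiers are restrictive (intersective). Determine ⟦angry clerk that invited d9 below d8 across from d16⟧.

{d2, d15}

⟦that invited d9⟧ = {x : ⟨x, d9⟩ ∈ ⟦invited⟧} = {d1, d2, d4, d6, d7, d9, d10, d11, d12, d14, d15, d16}
⟦below d8⟧ = {x : ⟨x, d8⟩ ∈ ⟦below⟧} = {d1, d2, d3, d4, d5, d7, d10, d13, d14, d15}
⟦across from d16⟧ = {x : ⟨x, d16⟩ ∈ ⟦across from⟧} = {d1, d2, d4, d5, d6, d8, d11, d14, d15, d16}
⟦clerk⟧ = {d2, d4, d6, d7, d9, d10, d13, d15, d16}
… ∩ ⟦that invited d9⟧ = {d2, d4, d6, d7, d9, d10, d13, d15, d16} ∩ {d1, d2, d4, d6, d7, d9, d10, d11, d12, d14, d15, d16} = {d2, d4, d6, d7, d9, d10, d15, d16}
… ∩ ⟦below d8⟧ = {d2, d4, d6, d7, d9, d10, d15, d16} ∩ {d1, d2, d3, d4, d5, d7, d10, d13, d14, d15} = {d2, d4, d7, d10, d15}
… ∩ ⟦across from d16⟧ = {d2, d4, d7, d10, d15} ∩ {d1, d2, d4, d5, d6, d8, d11, d14, d15, d16} = {d2, d4, d15}
… ∩ ⟦angry⟧ = {d2, d4, d15} ∩ {d1, d2, d3, d6, d9, d11, d12, d13, d14, d15, d16} = {d2, d15}
So ⟦angry clerk that invited d9 below d8 across from d16⟧ = {d2, d15}.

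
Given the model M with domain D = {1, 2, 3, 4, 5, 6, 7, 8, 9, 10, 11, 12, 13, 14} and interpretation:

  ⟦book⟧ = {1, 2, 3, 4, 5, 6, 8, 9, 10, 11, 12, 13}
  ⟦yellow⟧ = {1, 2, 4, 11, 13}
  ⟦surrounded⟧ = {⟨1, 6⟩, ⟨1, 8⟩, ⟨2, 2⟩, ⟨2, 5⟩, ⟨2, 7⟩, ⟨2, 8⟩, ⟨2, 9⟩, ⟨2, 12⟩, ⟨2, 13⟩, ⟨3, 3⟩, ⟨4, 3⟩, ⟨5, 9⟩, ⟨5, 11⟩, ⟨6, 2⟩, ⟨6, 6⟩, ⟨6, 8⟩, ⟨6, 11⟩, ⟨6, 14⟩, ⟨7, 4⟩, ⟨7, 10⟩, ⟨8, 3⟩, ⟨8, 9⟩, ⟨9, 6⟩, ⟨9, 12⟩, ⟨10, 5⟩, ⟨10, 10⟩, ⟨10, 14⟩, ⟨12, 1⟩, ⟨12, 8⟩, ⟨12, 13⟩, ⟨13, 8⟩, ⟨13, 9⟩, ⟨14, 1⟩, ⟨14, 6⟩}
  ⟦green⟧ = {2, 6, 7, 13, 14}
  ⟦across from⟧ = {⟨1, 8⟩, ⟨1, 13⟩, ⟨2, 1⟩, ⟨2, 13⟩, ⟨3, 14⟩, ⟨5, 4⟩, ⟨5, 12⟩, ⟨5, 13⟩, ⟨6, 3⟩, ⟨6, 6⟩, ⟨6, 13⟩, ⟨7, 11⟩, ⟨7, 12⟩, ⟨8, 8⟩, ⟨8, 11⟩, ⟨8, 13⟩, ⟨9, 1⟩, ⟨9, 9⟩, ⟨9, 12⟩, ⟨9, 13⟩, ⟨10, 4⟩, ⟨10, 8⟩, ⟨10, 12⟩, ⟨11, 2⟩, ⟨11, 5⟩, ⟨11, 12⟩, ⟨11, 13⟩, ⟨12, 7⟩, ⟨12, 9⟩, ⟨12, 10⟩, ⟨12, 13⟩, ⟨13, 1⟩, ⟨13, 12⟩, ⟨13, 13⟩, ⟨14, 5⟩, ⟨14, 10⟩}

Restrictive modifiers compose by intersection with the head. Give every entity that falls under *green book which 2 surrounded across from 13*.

{2, 13}

⟦which 2 surrounded⟧ = {x : ⟨2, x⟩ ∈ ⟦surrounded⟧} = {2, 5, 7, 8, 9, 12, 13}
⟦across from 13⟧ = {x : ⟨x, 13⟩ ∈ ⟦across from⟧} = {1, 2, 5, 6, 8, 9, 11, 12, 13}
⟦book⟧ = {1, 2, 3, 4, 5, 6, 8, 9, 10, 11, 12, 13}
… ∩ ⟦which 2 surrounded⟧ = {1, 2, 3, 4, 5, 6, 8, 9, 10, 11, 12, 13} ∩ {2, 5, 7, 8, 9, 12, 13} = {2, 5, 8, 9, 12, 13}
… ∩ ⟦across from 13⟧ = {2, 5, 8, 9, 12, 13} ∩ {1, 2, 5, 6, 8, 9, 11, 12, 13} = {2, 5, 8, 9, 12, 13}
… ∩ ⟦green⟧ = {2, 5, 8, 9, 12, 13} ∩ {2, 6, 7, 13, 14} = {2, 13}
So ⟦green book which 2 surrounded across from 13⟧ = {2, 13}.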